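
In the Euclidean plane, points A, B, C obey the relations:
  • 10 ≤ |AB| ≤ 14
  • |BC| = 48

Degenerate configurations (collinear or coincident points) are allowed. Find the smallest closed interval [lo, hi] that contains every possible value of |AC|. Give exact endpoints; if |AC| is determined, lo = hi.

|AC| ∈ [34, 62]  (≈ [34.0000, 62.0000])

|AB| ∈ [10, 14]
|BC| ∈ {48}
|AC| ∈ [34, 62]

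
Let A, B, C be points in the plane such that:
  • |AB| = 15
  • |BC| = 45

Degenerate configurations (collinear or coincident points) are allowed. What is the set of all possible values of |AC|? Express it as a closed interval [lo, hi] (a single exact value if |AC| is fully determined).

|AB| ∈ {15}
|BC| ∈ {45}
|AC| ∈ [30, 60]

|AC| ∈ [30, 60]  (≈ [30.0000, 60.0000])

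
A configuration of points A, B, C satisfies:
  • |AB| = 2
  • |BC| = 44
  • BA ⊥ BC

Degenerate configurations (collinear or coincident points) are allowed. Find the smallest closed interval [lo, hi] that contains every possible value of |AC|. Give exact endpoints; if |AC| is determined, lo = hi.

|AB| ∈ {2}
|BC| ∈ {44}
|AC| ∈ {2·√(485)}

|AC| = 2·√(485)  (≈ 44.0454)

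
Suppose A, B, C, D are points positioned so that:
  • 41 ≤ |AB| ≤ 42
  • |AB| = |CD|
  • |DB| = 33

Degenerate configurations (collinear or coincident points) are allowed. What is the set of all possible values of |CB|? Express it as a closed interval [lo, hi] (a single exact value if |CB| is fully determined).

|CB| ∈ [8, 75]  (≈ [8.0000, 75.0000])

|AB| ∈ [41, 42]
|BD| ∈ {33}
|CD| ∈ [41, 42]
|AD| ∈ [8, 75]
|BC| ∈ [8, 75]
|AC| ∈ [0, 117]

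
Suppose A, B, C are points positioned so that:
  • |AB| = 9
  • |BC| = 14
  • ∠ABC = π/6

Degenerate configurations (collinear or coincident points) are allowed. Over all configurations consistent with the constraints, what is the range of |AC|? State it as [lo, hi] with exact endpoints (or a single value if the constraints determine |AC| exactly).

|AC| = √(277 - 126·√(3))  (≈ 7.6656)

|AB| ∈ {9}
|BC| ∈ {14}
|AC| ∈ {√(277 - 126·√(3))}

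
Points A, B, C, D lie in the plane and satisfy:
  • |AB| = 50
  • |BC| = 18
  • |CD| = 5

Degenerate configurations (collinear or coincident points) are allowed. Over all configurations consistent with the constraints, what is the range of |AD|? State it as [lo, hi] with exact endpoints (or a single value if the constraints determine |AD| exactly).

|AB| ∈ {50}
|BC| ∈ {18}
|CD| ∈ {5}
|AC| ∈ [32, 68]
|BD| ∈ [13, 23]
|AD| ∈ [27, 73]

|AD| ∈ [27, 73]  (≈ [27.0000, 73.0000])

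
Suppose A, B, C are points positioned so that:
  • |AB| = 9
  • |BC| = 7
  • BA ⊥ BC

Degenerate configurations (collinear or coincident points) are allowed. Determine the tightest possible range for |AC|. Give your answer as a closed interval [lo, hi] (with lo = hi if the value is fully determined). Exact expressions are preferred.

|AB| ∈ {9}
|BC| ∈ {7}
|AC| ∈ {√(130)}

|AC| = √(130)  (≈ 11.4018)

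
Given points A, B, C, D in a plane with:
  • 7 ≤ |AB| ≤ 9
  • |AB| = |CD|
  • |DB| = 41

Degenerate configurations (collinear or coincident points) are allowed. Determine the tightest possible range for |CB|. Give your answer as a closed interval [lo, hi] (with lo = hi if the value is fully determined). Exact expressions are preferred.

|CB| ∈ [32, 50]  (≈ [32.0000, 50.0000])

|AB| ∈ [7, 9]
|BD| ∈ {41}
|CD| ∈ [7, 9]
|AD| ∈ [32, 50]
|BC| ∈ [32, 50]
|AC| ∈ [23, 59]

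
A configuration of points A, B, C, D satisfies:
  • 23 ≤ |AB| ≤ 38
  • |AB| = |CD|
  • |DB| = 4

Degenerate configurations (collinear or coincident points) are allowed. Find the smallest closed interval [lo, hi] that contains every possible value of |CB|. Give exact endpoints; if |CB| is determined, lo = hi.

|AB| ∈ [23, 38]
|BD| ∈ {4}
|CD| ∈ [23, 38]
|AD| ∈ [19, 42]
|BC| ∈ [19, 42]
|AC| ∈ [0, 80]

|CB| ∈ [19, 42]  (≈ [19.0000, 42.0000])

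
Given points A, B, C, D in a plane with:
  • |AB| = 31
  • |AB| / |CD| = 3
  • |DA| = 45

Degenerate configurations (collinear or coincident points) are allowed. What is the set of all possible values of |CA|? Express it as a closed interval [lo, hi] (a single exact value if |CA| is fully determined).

|AB| ∈ {31}
|AD| ∈ {45}
|CD| ∈ {31/3}
|BD| ∈ [14, 76]
|AC| ∈ [104/3, 166/3]
|BC| ∈ [11/3, 259/3]

|CA| ∈ [104/3, 166/3]  (≈ [34.6667, 55.3333])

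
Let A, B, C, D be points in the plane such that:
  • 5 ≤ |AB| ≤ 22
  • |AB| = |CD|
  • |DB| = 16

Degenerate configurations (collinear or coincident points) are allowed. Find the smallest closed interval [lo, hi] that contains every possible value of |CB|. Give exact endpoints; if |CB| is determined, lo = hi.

|CB| ∈ [0, 38]  (≈ [0.0000, 38.0000])

|AB| ∈ [5, 22]
|BD| ∈ {16}
|CD| ∈ [5, 22]
|AD| ∈ [0, 38]
|BC| ∈ [0, 38]
|AC| ∈ [0, 60]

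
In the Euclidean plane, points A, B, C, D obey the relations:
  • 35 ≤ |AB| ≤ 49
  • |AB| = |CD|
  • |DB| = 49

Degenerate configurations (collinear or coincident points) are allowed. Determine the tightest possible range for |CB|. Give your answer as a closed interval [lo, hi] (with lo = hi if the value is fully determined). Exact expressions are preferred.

|AB| ∈ [35, 49]
|BD| ∈ {49}
|CD| ∈ [35, 49]
|AD| ∈ [0, 98]
|BC| ∈ [0, 98]
|AC| ∈ [0, 147]

|CB| ∈ [0, 98]  (≈ [0.0000, 98.0000])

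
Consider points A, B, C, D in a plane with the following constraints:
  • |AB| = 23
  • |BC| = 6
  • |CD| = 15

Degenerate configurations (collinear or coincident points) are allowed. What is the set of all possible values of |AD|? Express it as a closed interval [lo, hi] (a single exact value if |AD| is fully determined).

|AD| ∈ [2, 44]  (≈ [2.0000, 44.0000])

|AB| ∈ {23}
|BC| ∈ {6}
|CD| ∈ {15}
|AC| ∈ [17, 29]
|BD| ∈ [9, 21]
|AD| ∈ [2, 44]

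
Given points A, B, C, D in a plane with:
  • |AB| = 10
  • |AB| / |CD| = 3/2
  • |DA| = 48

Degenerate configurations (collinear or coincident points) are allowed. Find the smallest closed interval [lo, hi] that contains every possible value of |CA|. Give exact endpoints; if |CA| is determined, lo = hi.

|CA| ∈ [124/3, 164/3]  (≈ [41.3333, 54.6667])

|AB| ∈ {10}
|AD| ∈ {48}
|CD| ∈ {20/3}
|BD| ∈ [38, 58]
|AC| ∈ [124/3, 164/3]
|BC| ∈ [94/3, 194/3]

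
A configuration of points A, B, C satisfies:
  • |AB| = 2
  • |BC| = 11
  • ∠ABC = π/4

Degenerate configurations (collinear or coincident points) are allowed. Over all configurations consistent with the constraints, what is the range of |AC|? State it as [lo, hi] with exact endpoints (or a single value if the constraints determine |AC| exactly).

|AC| = √(125 - 22·√(2))  (≈ 9.6895)

|AB| ∈ {2}
|BC| ∈ {11}
|AC| ∈ {√(125 - 22·√(2))}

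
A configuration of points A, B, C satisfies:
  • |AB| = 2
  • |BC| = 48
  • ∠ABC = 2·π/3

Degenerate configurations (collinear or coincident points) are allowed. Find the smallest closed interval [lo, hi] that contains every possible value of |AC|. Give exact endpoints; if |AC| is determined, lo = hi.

|AC| = 2·√(601)  (≈ 49.0306)

|AB| ∈ {2}
|BC| ∈ {48}
|AC| ∈ {2·√(601)}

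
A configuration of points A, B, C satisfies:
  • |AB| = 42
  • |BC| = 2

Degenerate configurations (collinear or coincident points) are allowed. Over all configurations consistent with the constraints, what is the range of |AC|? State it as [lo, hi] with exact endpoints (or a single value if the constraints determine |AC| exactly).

|AC| ∈ [40, 44]  (≈ [40.0000, 44.0000])

|AB| ∈ {42}
|BC| ∈ {2}
|AC| ∈ [40, 44]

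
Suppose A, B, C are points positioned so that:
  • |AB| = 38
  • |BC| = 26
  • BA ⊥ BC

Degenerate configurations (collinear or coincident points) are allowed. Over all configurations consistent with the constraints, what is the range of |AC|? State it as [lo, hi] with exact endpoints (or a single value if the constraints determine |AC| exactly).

|AB| ∈ {38}
|BC| ∈ {26}
|AC| ∈ {2·√(530)}

|AC| = 2·√(530)  (≈ 46.0435)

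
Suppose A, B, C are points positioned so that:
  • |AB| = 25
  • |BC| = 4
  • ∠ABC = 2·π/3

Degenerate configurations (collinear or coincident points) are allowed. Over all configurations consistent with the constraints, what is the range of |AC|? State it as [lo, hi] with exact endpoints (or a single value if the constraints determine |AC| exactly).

|AC| = √(741)  (≈ 27.2213)

|AB| ∈ {25}
|BC| ∈ {4}
|AC| ∈ {√(741)}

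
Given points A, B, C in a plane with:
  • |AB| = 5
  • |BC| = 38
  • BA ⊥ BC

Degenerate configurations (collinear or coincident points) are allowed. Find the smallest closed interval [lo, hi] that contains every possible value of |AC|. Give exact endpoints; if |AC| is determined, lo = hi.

|AC| = √(1469)  (≈ 38.3275)

|AB| ∈ {5}
|BC| ∈ {38}
|AC| ∈ {√(1469)}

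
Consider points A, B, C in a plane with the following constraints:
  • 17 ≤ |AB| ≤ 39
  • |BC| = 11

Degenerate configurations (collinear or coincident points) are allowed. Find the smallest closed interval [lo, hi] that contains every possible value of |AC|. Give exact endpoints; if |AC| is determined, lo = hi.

|AC| ∈ [6, 50]  (≈ [6.0000, 50.0000])

|AB| ∈ [17, 39]
|BC| ∈ {11}
|AC| ∈ [6, 50]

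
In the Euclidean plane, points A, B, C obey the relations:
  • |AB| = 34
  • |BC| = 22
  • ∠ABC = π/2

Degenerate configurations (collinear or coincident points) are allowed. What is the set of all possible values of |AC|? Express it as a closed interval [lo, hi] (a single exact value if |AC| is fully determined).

|AC| = 2·√(410)  (≈ 40.4969)

|AB| ∈ {34}
|BC| ∈ {22}
|AC| ∈ {2·√(410)}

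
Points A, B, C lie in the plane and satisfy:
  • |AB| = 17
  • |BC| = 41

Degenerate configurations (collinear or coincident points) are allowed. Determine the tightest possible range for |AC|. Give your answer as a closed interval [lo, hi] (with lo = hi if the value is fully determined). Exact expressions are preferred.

|AB| ∈ {17}
|BC| ∈ {41}
|AC| ∈ [24, 58]

|AC| ∈ [24, 58]  (≈ [24.0000, 58.0000])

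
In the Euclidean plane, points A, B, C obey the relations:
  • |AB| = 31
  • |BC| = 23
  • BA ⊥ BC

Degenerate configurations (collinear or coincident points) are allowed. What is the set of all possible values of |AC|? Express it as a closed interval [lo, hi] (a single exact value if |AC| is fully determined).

|AB| ∈ {31}
|BC| ∈ {23}
|AC| ∈ {√(1490)}

|AC| = √(1490)  (≈ 38.6005)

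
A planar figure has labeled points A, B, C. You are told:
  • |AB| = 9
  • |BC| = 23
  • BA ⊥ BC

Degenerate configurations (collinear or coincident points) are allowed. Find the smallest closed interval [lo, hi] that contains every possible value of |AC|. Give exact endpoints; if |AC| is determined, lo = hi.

|AB| ∈ {9}
|BC| ∈ {23}
|AC| ∈ {√(610)}

|AC| = √(610)  (≈ 24.6982)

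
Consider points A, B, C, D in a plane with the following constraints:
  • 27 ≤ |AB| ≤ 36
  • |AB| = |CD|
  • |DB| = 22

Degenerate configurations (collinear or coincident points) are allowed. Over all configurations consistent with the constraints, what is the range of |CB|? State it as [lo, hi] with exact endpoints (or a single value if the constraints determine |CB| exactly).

|CB| ∈ [5, 58]  (≈ [5.0000, 58.0000])

|AB| ∈ [27, 36]
|BD| ∈ {22}
|CD| ∈ [27, 36]
|AD| ∈ [5, 58]
|BC| ∈ [5, 58]
|AC| ∈ [0, 94]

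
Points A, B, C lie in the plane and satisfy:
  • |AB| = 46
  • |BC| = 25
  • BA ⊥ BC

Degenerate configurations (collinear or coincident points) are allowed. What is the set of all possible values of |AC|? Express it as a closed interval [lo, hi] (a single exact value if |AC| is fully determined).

|AC| = √(2741)  (≈ 52.3546)

|AB| ∈ {46}
|BC| ∈ {25}
|AC| ∈ {√(2741)}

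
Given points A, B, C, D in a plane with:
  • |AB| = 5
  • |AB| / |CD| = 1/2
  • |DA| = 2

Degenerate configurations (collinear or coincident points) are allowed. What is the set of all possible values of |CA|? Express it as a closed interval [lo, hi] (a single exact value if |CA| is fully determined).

|AB| ∈ {5}
|AD| ∈ {2}
|CD| ∈ {10}
|BD| ∈ [3, 7]
|AC| ∈ [8, 12]
|BC| ∈ [3, 17]

|CA| ∈ [8, 12]  (≈ [8.0000, 12.0000])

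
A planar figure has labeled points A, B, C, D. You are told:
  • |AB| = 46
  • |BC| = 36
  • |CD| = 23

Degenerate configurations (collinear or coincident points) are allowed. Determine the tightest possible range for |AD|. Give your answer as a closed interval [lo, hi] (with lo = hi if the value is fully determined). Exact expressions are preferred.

|AB| ∈ {46}
|BC| ∈ {36}
|CD| ∈ {23}
|AC| ∈ [10, 82]
|BD| ∈ [13, 59]
|AD| ∈ [0, 105]

|AD| ∈ [0, 105]  (≈ [0.0000, 105.0000])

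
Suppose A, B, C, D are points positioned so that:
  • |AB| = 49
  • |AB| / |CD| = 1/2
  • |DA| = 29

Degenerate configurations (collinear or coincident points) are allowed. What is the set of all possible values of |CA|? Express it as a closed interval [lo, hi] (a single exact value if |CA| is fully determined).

|AB| ∈ {49}
|AD| ∈ {29}
|CD| ∈ {98}
|BD| ∈ [20, 78]
|AC| ∈ [69, 127]
|BC| ∈ [20, 176]

|CA| ∈ [69, 127]  (≈ [69.0000, 127.0000])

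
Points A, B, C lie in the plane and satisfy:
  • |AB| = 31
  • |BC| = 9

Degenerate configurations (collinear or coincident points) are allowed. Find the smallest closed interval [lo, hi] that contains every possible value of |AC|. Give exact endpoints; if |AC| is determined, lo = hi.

|AC| ∈ [22, 40]  (≈ [22.0000, 40.0000])

|AB| ∈ {31}
|BC| ∈ {9}
|AC| ∈ [22, 40]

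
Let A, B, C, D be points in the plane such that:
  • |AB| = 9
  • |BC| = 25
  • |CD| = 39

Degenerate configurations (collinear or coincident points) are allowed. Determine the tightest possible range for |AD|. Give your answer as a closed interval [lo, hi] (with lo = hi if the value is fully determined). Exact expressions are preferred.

|AB| ∈ {9}
|BC| ∈ {25}
|CD| ∈ {39}
|AC| ∈ [16, 34]
|BD| ∈ [14, 64]
|AD| ∈ [5, 73]

|AD| ∈ [5, 73]  (≈ [5.0000, 73.0000])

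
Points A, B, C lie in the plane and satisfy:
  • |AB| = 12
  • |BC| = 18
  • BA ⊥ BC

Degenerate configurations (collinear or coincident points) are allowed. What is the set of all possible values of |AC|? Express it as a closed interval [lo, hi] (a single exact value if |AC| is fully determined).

|AC| = 6·√(13)  (≈ 21.6333)

|AB| ∈ {12}
|BC| ∈ {18}
|AC| ∈ {6·√(13)}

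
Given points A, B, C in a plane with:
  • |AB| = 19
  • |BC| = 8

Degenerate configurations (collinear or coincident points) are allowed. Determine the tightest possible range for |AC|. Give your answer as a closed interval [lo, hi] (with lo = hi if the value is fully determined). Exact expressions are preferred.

|AC| ∈ [11, 27]  (≈ [11.0000, 27.0000])

|AB| ∈ {19}
|BC| ∈ {8}
|AC| ∈ [11, 27]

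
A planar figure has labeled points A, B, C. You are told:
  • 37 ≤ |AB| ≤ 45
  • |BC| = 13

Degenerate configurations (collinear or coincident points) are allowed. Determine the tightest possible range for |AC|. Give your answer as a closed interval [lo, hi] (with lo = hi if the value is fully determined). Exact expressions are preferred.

|AC| ∈ [24, 58]  (≈ [24.0000, 58.0000])

|AB| ∈ [37, 45]
|BC| ∈ {13}
|AC| ∈ [24, 58]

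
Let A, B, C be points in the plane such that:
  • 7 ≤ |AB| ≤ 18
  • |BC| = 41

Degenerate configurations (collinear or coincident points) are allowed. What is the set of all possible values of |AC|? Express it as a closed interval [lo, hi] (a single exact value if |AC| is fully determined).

|AB| ∈ [7, 18]
|BC| ∈ {41}
|AC| ∈ [23, 59]

|AC| ∈ [23, 59]  (≈ [23.0000, 59.0000])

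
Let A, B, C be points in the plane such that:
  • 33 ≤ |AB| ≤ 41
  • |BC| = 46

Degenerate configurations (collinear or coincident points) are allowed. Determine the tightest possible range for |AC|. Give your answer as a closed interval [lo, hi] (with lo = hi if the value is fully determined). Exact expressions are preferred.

|AC| ∈ [5, 87]  (≈ [5.0000, 87.0000])

|AB| ∈ [33, 41]
|BC| ∈ {46}
|AC| ∈ [5, 87]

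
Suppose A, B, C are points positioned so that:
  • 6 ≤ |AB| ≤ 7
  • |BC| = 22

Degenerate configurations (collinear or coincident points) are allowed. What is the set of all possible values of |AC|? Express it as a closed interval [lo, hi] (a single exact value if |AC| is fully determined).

|AB| ∈ [6, 7]
|BC| ∈ {22}
|AC| ∈ [15, 29]

|AC| ∈ [15, 29]  (≈ [15.0000, 29.0000])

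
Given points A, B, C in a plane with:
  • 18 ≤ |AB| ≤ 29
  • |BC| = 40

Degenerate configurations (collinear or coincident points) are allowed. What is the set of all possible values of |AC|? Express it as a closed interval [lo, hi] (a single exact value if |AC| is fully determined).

|AB| ∈ [18, 29]
|BC| ∈ {40}
|AC| ∈ [11, 69]

|AC| ∈ [11, 69]  (≈ [11.0000, 69.0000])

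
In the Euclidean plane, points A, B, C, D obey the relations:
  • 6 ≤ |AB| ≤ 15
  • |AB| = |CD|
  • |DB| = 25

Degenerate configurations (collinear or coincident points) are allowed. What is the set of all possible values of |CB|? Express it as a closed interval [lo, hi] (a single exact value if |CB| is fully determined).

|AB| ∈ [6, 15]
|BD| ∈ {25}
|CD| ∈ [6, 15]
|AD| ∈ [10, 40]
|BC| ∈ [10, 40]
|AC| ∈ [0, 55]

|CB| ∈ [10, 40]  (≈ [10.0000, 40.0000])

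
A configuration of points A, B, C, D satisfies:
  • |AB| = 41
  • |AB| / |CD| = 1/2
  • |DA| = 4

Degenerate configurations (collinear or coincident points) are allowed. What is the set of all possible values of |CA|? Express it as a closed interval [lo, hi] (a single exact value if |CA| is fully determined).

|CA| ∈ [78, 86]  (≈ [78.0000, 86.0000])

|AB| ∈ {41}
|AD| ∈ {4}
|CD| ∈ {82}
|BD| ∈ [37, 45]
|AC| ∈ [78, 86]
|BC| ∈ [37, 127]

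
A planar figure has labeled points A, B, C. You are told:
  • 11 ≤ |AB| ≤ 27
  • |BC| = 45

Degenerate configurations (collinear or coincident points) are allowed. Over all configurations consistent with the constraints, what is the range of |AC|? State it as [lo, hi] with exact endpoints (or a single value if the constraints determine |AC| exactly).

|AC| ∈ [18, 72]  (≈ [18.0000, 72.0000])

|AB| ∈ [11, 27]
|BC| ∈ {45}
|AC| ∈ [18, 72]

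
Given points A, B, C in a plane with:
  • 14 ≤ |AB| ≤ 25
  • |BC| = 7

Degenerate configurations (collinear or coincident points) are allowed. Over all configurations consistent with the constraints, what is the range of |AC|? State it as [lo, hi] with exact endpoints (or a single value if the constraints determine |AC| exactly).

|AC| ∈ [7, 32]  (≈ [7.0000, 32.0000])

|AB| ∈ [14, 25]
|BC| ∈ {7}
|AC| ∈ [7, 32]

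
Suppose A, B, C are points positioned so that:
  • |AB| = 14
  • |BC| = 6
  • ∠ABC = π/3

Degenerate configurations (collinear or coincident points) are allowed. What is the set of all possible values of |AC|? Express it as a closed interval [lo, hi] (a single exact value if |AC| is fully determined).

|AC| = 2·√(37)  (≈ 12.1655)

|AB| ∈ {14}
|BC| ∈ {6}
|AC| ∈ {2·√(37)}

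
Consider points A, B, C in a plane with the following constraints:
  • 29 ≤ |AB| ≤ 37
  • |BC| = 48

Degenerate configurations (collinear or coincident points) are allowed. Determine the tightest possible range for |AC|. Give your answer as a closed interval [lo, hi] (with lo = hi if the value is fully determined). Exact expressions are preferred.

|AB| ∈ [29, 37]
|BC| ∈ {48}
|AC| ∈ [11, 85]

|AC| ∈ [11, 85]  (≈ [11.0000, 85.0000])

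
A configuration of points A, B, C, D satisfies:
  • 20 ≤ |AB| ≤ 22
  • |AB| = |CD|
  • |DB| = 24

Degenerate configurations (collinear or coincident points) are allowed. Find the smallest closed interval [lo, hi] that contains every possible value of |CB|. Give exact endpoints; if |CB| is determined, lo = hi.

|AB| ∈ [20, 22]
|BD| ∈ {24}
|CD| ∈ [20, 22]
|AD| ∈ [2, 46]
|BC| ∈ [2, 46]
|AC| ∈ [0, 68]

|CB| ∈ [2, 46]  (≈ [2.0000, 46.0000])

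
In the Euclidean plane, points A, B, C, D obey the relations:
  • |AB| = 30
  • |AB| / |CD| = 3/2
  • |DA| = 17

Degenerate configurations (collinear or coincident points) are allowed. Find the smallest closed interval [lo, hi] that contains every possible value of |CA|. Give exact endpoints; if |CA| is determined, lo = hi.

|CA| ∈ [3, 37]  (≈ [3.0000, 37.0000])

|AB| ∈ {30}
|AD| ∈ {17}
|CD| ∈ {20}
|BD| ∈ [13, 47]
|AC| ∈ [3, 37]
|BC| ∈ [0, 67]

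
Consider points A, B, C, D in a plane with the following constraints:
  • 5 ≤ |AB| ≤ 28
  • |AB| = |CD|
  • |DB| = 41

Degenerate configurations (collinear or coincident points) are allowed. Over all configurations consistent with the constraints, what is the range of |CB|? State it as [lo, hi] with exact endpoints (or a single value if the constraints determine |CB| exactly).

|AB| ∈ [5, 28]
|BD| ∈ {41}
|CD| ∈ [5, 28]
|AD| ∈ [13, 69]
|BC| ∈ [13, 69]
|AC| ∈ [0, 97]

|CB| ∈ [13, 69]  (≈ [13.0000, 69.0000])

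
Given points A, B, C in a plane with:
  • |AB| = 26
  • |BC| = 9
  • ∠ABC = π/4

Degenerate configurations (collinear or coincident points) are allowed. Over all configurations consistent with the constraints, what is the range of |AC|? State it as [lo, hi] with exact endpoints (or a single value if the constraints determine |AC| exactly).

|AC| = √(757 - 234·√(2))  (≈ 20.6416)

|AB| ∈ {26}
|BC| ∈ {9}
|AC| ∈ {√(757 - 234·√(2))}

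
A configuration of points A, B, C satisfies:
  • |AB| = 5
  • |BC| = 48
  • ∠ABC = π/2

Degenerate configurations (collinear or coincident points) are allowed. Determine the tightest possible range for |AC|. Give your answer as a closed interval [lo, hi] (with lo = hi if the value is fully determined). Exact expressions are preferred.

|AB| ∈ {5}
|BC| ∈ {48}
|AC| ∈ {√(2329)}

|AC| = √(2329)  (≈ 48.2597)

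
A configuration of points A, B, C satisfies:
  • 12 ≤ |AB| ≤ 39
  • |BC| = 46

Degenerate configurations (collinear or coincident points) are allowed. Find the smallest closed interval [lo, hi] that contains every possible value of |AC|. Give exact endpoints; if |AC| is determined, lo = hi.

|AB| ∈ [12, 39]
|BC| ∈ {46}
|AC| ∈ [7, 85]

|AC| ∈ [7, 85]  (≈ [7.0000, 85.0000])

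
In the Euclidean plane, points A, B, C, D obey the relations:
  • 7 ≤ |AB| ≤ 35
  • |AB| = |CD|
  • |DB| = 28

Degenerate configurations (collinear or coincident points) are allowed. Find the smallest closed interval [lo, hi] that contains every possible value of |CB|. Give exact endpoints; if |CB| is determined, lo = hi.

|AB| ∈ [7, 35]
|BD| ∈ {28}
|CD| ∈ [7, 35]
|AD| ∈ [0, 63]
|BC| ∈ [0, 63]
|AC| ∈ [0, 98]

|CB| ∈ [0, 63]  (≈ [0.0000, 63.0000])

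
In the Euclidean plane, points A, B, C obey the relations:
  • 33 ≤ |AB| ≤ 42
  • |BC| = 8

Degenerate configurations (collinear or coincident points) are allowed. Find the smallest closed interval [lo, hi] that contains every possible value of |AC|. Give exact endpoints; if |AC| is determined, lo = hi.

|AB| ∈ [33, 42]
|BC| ∈ {8}
|AC| ∈ [25, 50]

|AC| ∈ [25, 50]  (≈ [25.0000, 50.0000])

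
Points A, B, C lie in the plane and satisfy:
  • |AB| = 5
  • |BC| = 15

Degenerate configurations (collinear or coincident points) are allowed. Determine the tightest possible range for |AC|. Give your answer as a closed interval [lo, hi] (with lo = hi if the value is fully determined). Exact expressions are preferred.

|AB| ∈ {5}
|BC| ∈ {15}
|AC| ∈ [10, 20]

|AC| ∈ [10, 20]  (≈ [10.0000, 20.0000])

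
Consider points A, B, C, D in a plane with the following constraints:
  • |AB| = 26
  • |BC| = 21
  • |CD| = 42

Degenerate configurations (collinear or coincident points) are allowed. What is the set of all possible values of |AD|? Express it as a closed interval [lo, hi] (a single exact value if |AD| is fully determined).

|AD| ∈ [0, 89]  (≈ [0.0000, 89.0000])

|AB| ∈ {26}
|BC| ∈ {21}
|CD| ∈ {42}
|AC| ∈ [5, 47]
|BD| ∈ [21, 63]
|AD| ∈ [0, 89]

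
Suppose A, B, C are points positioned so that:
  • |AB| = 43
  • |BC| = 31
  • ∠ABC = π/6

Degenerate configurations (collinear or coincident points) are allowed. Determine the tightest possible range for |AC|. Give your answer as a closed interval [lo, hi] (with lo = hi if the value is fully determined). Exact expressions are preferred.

|AC| = √(2810 - 1333·√(3))  (≈ 22.3870)

|AB| ∈ {43}
|BC| ∈ {31}
|AC| ∈ {√(2810 - 1333·√(3))}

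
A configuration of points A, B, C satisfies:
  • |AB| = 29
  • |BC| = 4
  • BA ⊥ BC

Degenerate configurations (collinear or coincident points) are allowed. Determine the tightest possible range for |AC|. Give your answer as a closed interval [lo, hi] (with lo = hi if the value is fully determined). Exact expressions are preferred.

|AB| ∈ {29}
|BC| ∈ {4}
|AC| ∈ {√(857)}

|AC| = √(857)  (≈ 29.2746)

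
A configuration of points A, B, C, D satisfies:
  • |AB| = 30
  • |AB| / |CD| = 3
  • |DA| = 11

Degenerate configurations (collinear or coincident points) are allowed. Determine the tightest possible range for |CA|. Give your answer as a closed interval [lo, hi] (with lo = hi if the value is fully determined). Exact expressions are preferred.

|CA| ∈ [1, 21]  (≈ [1.0000, 21.0000])

|AB| ∈ {30}
|AD| ∈ {11}
|CD| ∈ {10}
|BD| ∈ [19, 41]
|AC| ∈ [1, 21]
|BC| ∈ [9, 51]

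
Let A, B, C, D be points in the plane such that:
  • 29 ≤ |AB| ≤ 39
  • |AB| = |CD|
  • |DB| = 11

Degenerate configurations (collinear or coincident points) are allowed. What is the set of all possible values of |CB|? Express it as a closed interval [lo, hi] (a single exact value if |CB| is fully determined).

|AB| ∈ [29, 39]
|BD| ∈ {11}
|CD| ∈ [29, 39]
|AD| ∈ [18, 50]
|BC| ∈ [18, 50]
|AC| ∈ [0, 89]

|CB| ∈ [18, 50]  (≈ [18.0000, 50.0000])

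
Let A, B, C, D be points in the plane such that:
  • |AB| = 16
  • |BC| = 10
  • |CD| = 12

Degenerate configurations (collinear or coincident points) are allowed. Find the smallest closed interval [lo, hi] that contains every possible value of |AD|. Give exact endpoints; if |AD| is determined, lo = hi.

|AD| ∈ [0, 38]  (≈ [0.0000, 38.0000])

|AB| ∈ {16}
|BC| ∈ {10}
|CD| ∈ {12}
|AC| ∈ [6, 26]
|BD| ∈ [2, 22]
|AD| ∈ [0, 38]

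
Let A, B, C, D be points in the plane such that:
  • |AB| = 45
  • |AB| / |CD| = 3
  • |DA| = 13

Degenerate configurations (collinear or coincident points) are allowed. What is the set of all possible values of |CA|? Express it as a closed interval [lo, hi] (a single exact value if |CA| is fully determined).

|AB| ∈ {45}
|AD| ∈ {13}
|CD| ∈ {15}
|BD| ∈ [32, 58]
|AC| ∈ [2, 28]
|BC| ∈ [17, 73]

|CA| ∈ [2, 28]  (≈ [2.0000, 28.0000])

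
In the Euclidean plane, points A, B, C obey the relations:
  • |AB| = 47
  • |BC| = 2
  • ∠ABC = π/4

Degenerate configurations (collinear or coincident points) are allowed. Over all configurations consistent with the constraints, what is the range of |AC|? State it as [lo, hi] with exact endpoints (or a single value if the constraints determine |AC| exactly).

|AC| = √(2213 - 94·√(2))  (≈ 45.6077)

|AB| ∈ {47}
|BC| ∈ {2}
|AC| ∈ {√(2213 - 94·√(2))}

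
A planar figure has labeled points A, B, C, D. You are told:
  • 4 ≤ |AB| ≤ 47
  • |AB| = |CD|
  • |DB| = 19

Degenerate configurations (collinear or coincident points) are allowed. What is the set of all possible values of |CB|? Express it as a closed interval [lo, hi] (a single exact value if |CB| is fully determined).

|CB| ∈ [0, 66]  (≈ [0.0000, 66.0000])

|AB| ∈ [4, 47]
|BD| ∈ {19}
|CD| ∈ [4, 47]
|AD| ∈ [0, 66]
|BC| ∈ [0, 66]
|AC| ∈ [0, 113]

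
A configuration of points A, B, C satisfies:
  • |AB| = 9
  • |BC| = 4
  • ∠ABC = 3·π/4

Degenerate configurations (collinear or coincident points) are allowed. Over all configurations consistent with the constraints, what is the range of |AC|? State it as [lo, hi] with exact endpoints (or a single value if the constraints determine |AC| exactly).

|AC| = √(36·√(2) + 97)  (≈ 12.1619)

|AB| ∈ {9}
|BC| ∈ {4}
|AC| ∈ {√(36·√(2) + 97)}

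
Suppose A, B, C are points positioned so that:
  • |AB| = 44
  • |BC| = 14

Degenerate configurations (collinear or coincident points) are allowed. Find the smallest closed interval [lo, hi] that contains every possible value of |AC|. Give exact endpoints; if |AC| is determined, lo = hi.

|AB| ∈ {44}
|BC| ∈ {14}
|AC| ∈ [30, 58]

|AC| ∈ [30, 58]  (≈ [30.0000, 58.0000])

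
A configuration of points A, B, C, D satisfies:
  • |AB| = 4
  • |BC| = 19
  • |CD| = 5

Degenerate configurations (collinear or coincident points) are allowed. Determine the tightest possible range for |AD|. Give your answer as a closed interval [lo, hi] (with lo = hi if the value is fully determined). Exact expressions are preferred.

|AD| ∈ [10, 28]  (≈ [10.0000, 28.0000])

|AB| ∈ {4}
|BC| ∈ {19}
|CD| ∈ {5}
|AC| ∈ [15, 23]
|BD| ∈ [14, 24]
|AD| ∈ [10, 28]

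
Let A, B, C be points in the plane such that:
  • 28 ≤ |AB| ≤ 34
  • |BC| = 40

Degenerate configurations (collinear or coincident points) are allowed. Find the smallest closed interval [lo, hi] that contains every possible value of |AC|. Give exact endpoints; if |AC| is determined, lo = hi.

|AC| ∈ [6, 74]  (≈ [6.0000, 74.0000])

|AB| ∈ [28, 34]
|BC| ∈ {40}
|AC| ∈ [6, 74]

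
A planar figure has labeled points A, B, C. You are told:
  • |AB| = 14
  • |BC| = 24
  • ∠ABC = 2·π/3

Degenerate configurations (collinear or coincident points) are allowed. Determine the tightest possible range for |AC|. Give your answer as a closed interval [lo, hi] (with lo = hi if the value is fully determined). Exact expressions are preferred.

|AB| ∈ {14}
|BC| ∈ {24}
|AC| ∈ {2·√(277)}

|AC| = 2·√(277)  (≈ 33.2866)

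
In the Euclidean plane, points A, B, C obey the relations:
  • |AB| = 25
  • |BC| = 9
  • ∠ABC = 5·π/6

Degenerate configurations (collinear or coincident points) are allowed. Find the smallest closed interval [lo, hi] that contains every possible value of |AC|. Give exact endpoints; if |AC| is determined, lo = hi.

|AC| = √(225·√(3) + 706)  (≈ 33.1015)

|AB| ∈ {25}
|BC| ∈ {9}
|AC| ∈ {√(225·√(3) + 706)}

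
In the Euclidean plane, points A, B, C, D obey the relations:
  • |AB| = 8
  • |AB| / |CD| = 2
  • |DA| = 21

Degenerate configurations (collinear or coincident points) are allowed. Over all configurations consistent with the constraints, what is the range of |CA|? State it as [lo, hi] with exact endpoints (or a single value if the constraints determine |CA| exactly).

|CA| ∈ [17, 25]  (≈ [17.0000, 25.0000])

|AB| ∈ {8}
|AD| ∈ {21}
|CD| ∈ {4}
|BD| ∈ [13, 29]
|AC| ∈ [17, 25]
|BC| ∈ [9, 33]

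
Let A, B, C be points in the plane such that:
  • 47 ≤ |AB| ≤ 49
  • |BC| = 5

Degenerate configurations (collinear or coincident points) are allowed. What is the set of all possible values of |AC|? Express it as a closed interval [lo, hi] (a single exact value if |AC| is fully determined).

|AB| ∈ [47, 49]
|BC| ∈ {5}
|AC| ∈ [42, 54]

|AC| ∈ [42, 54]  (≈ [42.0000, 54.0000])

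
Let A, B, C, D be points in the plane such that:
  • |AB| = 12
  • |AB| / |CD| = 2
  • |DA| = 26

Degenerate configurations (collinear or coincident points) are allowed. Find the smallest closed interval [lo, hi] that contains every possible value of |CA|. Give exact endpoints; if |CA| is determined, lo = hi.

|CA| ∈ [20, 32]  (≈ [20.0000, 32.0000])

|AB| ∈ {12}
|AD| ∈ {26}
|CD| ∈ {6}
|BD| ∈ [14, 38]
|AC| ∈ [20, 32]
|BC| ∈ [8, 44]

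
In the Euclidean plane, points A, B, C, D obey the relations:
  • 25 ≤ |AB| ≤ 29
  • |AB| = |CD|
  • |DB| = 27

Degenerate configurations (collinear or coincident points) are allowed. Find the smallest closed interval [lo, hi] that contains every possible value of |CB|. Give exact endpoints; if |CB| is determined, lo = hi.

|AB| ∈ [25, 29]
|BD| ∈ {27}
|CD| ∈ [25, 29]
|AD| ∈ [0, 56]
|BC| ∈ [0, 56]
|AC| ∈ [0, 85]

|CB| ∈ [0, 56]  (≈ [0.0000, 56.0000])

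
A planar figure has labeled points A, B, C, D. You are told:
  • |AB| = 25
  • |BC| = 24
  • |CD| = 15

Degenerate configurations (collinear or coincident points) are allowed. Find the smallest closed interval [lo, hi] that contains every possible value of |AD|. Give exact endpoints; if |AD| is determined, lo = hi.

|AD| ∈ [0, 64]  (≈ [0.0000, 64.0000])

|AB| ∈ {25}
|BC| ∈ {24}
|CD| ∈ {15}
|AC| ∈ [1, 49]
|BD| ∈ [9, 39]
|AD| ∈ [0, 64]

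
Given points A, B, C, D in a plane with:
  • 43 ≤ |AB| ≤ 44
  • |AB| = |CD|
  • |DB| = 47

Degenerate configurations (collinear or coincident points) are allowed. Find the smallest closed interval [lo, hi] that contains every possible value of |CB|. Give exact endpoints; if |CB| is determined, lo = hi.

|AB| ∈ [43, 44]
|BD| ∈ {47}
|CD| ∈ [43, 44]
|AD| ∈ [3, 91]
|BC| ∈ [3, 91]
|AC| ∈ [0, 135]

|CB| ∈ [3, 91]  (≈ [3.0000, 91.0000])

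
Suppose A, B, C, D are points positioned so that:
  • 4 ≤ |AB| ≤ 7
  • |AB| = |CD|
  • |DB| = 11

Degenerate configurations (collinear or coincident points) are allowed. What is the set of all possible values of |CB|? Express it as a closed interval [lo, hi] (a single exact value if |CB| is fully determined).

|CB| ∈ [4, 18]  (≈ [4.0000, 18.0000])

|AB| ∈ [4, 7]
|BD| ∈ {11}
|CD| ∈ [4, 7]
|AD| ∈ [4, 18]
|BC| ∈ [4, 18]
|AC| ∈ [0, 25]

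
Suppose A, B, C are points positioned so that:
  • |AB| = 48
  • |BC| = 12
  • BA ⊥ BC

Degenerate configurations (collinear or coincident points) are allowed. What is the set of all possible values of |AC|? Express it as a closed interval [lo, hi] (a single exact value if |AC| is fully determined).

|AB| ∈ {48}
|BC| ∈ {12}
|AC| ∈ {12·√(17)}

|AC| = 12·√(17)  (≈ 49.4773)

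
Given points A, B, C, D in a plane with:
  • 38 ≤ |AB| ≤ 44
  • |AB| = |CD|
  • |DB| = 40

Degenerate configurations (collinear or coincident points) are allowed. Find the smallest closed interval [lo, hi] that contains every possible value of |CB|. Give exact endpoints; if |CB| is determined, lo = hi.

|AB| ∈ [38, 44]
|BD| ∈ {40}
|CD| ∈ [38, 44]
|AD| ∈ [0, 84]
|BC| ∈ [0, 84]
|AC| ∈ [0, 128]

|CB| ∈ [0, 84]  (≈ [0.0000, 84.0000])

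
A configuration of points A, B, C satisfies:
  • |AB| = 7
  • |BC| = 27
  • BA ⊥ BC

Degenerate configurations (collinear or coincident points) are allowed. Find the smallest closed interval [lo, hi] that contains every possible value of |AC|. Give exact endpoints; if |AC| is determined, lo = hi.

|AB| ∈ {7}
|BC| ∈ {27}
|AC| ∈ {√(778)}

|AC| = √(778)  (≈ 27.8927)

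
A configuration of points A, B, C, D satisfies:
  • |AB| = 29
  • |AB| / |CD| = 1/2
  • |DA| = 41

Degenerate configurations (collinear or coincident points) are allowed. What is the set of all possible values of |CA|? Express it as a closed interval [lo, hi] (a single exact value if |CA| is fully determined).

|CA| ∈ [17, 99]  (≈ [17.0000, 99.0000])

|AB| ∈ {29}
|AD| ∈ {41}
|CD| ∈ {58}
|BD| ∈ [12, 70]
|AC| ∈ [17, 99]
|BC| ∈ [0, 128]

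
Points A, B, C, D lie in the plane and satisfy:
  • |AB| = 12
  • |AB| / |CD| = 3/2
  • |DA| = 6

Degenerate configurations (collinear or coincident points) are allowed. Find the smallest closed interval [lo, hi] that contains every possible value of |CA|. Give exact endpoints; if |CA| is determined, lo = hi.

|CA| ∈ [2, 14]  (≈ [2.0000, 14.0000])

|AB| ∈ {12}
|AD| ∈ {6}
|CD| ∈ {8}
|BD| ∈ [6, 18]
|AC| ∈ [2, 14]
|BC| ∈ [0, 26]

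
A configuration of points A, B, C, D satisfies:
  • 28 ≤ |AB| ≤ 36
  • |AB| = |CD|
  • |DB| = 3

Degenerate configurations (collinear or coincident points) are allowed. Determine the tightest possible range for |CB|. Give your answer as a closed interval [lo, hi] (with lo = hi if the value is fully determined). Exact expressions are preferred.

|CB| ∈ [25, 39]  (≈ [25.0000, 39.0000])

|AB| ∈ [28, 36]
|BD| ∈ {3}
|CD| ∈ [28, 36]
|AD| ∈ [25, 39]
|BC| ∈ [25, 39]
|AC| ∈ [0, 75]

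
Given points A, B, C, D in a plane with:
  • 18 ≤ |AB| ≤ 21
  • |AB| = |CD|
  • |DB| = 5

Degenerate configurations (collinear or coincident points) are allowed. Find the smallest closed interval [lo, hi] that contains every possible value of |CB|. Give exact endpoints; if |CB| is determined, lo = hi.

|CB| ∈ [13, 26]  (≈ [13.0000, 26.0000])

|AB| ∈ [18, 21]
|BD| ∈ {5}
|CD| ∈ [18, 21]
|AD| ∈ [13, 26]
|BC| ∈ [13, 26]
|AC| ∈ [0, 47]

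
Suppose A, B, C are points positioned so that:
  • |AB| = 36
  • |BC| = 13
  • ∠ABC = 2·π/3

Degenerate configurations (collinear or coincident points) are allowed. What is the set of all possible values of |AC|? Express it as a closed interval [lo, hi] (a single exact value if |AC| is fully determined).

|AC| = √(1933)  (≈ 43.9659)

|AB| ∈ {36}
|BC| ∈ {13}
|AC| ∈ {√(1933)}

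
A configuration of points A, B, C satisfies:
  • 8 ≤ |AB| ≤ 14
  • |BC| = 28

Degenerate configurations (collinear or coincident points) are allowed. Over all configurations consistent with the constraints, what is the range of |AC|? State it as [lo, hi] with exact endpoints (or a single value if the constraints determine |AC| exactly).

|AB| ∈ [8, 14]
|BC| ∈ {28}
|AC| ∈ [14, 42]

|AC| ∈ [14, 42]  (≈ [14.0000, 42.0000])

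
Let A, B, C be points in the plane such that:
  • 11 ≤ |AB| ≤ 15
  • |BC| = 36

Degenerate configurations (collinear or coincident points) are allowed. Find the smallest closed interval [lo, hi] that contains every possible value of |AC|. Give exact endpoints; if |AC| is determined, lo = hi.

|AB| ∈ [11, 15]
|BC| ∈ {36}
|AC| ∈ [21, 51]

|AC| ∈ [21, 51]  (≈ [21.0000, 51.0000])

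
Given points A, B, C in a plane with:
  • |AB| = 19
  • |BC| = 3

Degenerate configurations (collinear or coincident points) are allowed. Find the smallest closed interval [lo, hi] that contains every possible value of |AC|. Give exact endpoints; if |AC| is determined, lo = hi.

|AB| ∈ {19}
|BC| ∈ {3}
|AC| ∈ [16, 22]

|AC| ∈ [16, 22]  (≈ [16.0000, 22.0000])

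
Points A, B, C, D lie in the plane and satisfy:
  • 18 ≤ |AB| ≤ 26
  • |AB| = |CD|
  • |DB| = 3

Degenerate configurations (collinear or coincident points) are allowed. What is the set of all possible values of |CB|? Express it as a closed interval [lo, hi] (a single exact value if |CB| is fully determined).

|AB| ∈ [18, 26]
|BD| ∈ {3}
|CD| ∈ [18, 26]
|AD| ∈ [15, 29]
|BC| ∈ [15, 29]
|AC| ∈ [0, 55]

|CB| ∈ [15, 29]  (≈ [15.0000, 29.0000])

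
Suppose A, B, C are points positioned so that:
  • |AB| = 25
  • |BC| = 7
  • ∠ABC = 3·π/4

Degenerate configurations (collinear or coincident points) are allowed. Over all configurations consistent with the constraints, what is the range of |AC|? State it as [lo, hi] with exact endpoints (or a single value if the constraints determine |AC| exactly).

|AB| ∈ {25}
|BC| ∈ {7}
|AC| ∈ {√(175·√(2) + 674)}

|AC| = √(175·√(2) + 674)  (≈ 30.3560)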